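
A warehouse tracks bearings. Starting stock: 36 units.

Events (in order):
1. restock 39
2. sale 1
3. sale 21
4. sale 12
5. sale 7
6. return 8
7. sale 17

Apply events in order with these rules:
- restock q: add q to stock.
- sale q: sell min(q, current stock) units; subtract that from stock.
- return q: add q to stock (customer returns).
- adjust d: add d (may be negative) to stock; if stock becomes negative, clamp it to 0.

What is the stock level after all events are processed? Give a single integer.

Processing events:
Start: stock = 36
  Event 1 (restock 39): 36 + 39 = 75
  Event 2 (sale 1): sell min(1,75)=1. stock: 75 - 1 = 74. total_sold = 1
  Event 3 (sale 21): sell min(21,74)=21. stock: 74 - 21 = 53. total_sold = 22
  Event 4 (sale 12): sell min(12,53)=12. stock: 53 - 12 = 41. total_sold = 34
  Event 5 (sale 7): sell min(7,41)=7. stock: 41 - 7 = 34. total_sold = 41
  Event 6 (return 8): 34 + 8 = 42
  Event 7 (sale 17): sell min(17,42)=17. stock: 42 - 17 = 25. total_sold = 58
Final: stock = 25, total_sold = 58

Answer: 25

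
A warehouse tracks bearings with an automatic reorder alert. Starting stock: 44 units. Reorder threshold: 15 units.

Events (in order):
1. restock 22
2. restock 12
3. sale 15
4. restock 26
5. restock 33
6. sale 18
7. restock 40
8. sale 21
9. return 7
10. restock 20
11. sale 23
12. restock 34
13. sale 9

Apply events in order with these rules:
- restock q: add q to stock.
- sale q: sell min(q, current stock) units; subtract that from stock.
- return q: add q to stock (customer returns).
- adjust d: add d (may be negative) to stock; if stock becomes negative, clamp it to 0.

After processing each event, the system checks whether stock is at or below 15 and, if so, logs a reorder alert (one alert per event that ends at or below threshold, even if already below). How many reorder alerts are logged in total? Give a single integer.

Processing events:
Start: stock = 44
  Event 1 (restock 22): 44 + 22 = 66
  Event 2 (restock 12): 66 + 12 = 78
  Event 3 (sale 15): sell min(15,78)=15. stock: 78 - 15 = 63. total_sold = 15
  Event 4 (restock 26): 63 + 26 = 89
  Event 5 (restock 33): 89 + 33 = 122
  Event 6 (sale 18): sell min(18,122)=18. stock: 122 - 18 = 104. total_sold = 33
  Event 7 (restock 40): 104 + 40 = 144
  Event 8 (sale 21): sell min(21,144)=21. stock: 144 - 21 = 123. total_sold = 54
  Event 9 (return 7): 123 + 7 = 130
  Event 10 (restock 20): 130 + 20 = 150
  Event 11 (sale 23): sell min(23,150)=23. stock: 150 - 23 = 127. total_sold = 77
  Event 12 (restock 34): 127 + 34 = 161
  Event 13 (sale 9): sell min(9,161)=9. stock: 161 - 9 = 152. total_sold = 86
Final: stock = 152, total_sold = 86

Checking against threshold 15:
  After event 1: stock=66 > 15
  After event 2: stock=78 > 15
  After event 3: stock=63 > 15
  After event 4: stock=89 > 15
  After event 5: stock=122 > 15
  After event 6: stock=104 > 15
  After event 7: stock=144 > 15
  After event 8: stock=123 > 15
  After event 9: stock=130 > 15
  After event 10: stock=150 > 15
  After event 11: stock=127 > 15
  After event 12: stock=161 > 15
  After event 13: stock=152 > 15
Alert events: []. Count = 0

Answer: 0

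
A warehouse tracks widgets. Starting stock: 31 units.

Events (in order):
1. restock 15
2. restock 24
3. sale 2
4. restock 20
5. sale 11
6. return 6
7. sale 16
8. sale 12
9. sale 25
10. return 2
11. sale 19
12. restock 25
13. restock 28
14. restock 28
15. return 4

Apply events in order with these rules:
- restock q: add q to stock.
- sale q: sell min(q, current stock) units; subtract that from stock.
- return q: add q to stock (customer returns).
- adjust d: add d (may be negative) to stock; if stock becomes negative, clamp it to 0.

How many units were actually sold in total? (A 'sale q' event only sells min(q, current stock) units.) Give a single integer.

Answer: 85

Derivation:
Processing events:
Start: stock = 31
  Event 1 (restock 15): 31 + 15 = 46
  Event 2 (restock 24): 46 + 24 = 70
  Event 3 (sale 2): sell min(2,70)=2. stock: 70 - 2 = 68. total_sold = 2
  Event 4 (restock 20): 68 + 20 = 88
  Event 5 (sale 11): sell min(11,88)=11. stock: 88 - 11 = 77. total_sold = 13
  Event 6 (return 6): 77 + 6 = 83
  Event 7 (sale 16): sell min(16,83)=16. stock: 83 - 16 = 67. total_sold = 29
  Event 8 (sale 12): sell min(12,67)=12. stock: 67 - 12 = 55. total_sold = 41
  Event 9 (sale 25): sell min(25,55)=25. stock: 55 - 25 = 30. total_sold = 66
  Event 10 (return 2): 30 + 2 = 32
  Event 11 (sale 19): sell min(19,32)=19. stock: 32 - 19 = 13. total_sold = 85
  Event 12 (restock 25): 13 + 25 = 38
  Event 13 (restock 28): 38 + 28 = 66
  Event 14 (restock 28): 66 + 28 = 94
  Event 15 (return 4): 94 + 4 = 98
Final: stock = 98, total_sold = 85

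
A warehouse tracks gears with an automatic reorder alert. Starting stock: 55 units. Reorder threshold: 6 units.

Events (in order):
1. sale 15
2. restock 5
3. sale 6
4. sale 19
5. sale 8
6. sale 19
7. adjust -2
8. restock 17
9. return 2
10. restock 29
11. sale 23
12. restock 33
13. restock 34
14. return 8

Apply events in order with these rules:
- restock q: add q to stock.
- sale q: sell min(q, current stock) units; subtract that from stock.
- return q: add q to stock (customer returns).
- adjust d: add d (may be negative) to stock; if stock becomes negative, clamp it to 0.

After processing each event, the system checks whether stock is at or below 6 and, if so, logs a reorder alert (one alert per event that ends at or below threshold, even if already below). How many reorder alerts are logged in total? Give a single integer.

Processing events:
Start: stock = 55
  Event 1 (sale 15): sell min(15,55)=15. stock: 55 - 15 = 40. total_sold = 15
  Event 2 (restock 5): 40 + 5 = 45
  Event 3 (sale 6): sell min(6,45)=6. stock: 45 - 6 = 39. total_sold = 21
  Event 4 (sale 19): sell min(19,39)=19. stock: 39 - 19 = 20. total_sold = 40
  Event 5 (sale 8): sell min(8,20)=8. stock: 20 - 8 = 12. total_sold = 48
  Event 6 (sale 19): sell min(19,12)=12. stock: 12 - 12 = 0. total_sold = 60
  Event 7 (adjust -2): 0 + -2 = 0 (clamped to 0)
  Event 8 (restock 17): 0 + 17 = 17
  Event 9 (return 2): 17 + 2 = 19
  Event 10 (restock 29): 19 + 29 = 48
  Event 11 (sale 23): sell min(23,48)=23. stock: 48 - 23 = 25. total_sold = 83
  Event 12 (restock 33): 25 + 33 = 58
  Event 13 (restock 34): 58 + 34 = 92
  Event 14 (return 8): 92 + 8 = 100
Final: stock = 100, total_sold = 83

Checking against threshold 6:
  After event 1: stock=40 > 6
  After event 2: stock=45 > 6
  After event 3: stock=39 > 6
  After event 4: stock=20 > 6
  After event 5: stock=12 > 6
  After event 6: stock=0 <= 6 -> ALERT
  After event 7: stock=0 <= 6 -> ALERT
  After event 8: stock=17 > 6
  After event 9: stock=19 > 6
  After event 10: stock=48 > 6
  After event 11: stock=25 > 6
  After event 12: stock=58 > 6
  After event 13: stock=92 > 6
  After event 14: stock=100 > 6
Alert events: [6, 7]. Count = 2

Answer: 2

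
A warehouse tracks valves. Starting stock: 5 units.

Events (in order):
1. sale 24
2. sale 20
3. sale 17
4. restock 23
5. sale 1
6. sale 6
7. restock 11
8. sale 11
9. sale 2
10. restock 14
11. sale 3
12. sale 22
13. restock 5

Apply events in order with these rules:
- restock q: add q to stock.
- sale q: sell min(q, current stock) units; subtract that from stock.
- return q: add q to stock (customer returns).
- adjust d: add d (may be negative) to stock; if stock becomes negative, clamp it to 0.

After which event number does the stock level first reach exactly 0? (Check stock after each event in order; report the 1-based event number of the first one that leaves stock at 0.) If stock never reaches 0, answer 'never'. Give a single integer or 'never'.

Processing events:
Start: stock = 5
  Event 1 (sale 24): sell min(24,5)=5. stock: 5 - 5 = 0. total_sold = 5
  Event 2 (sale 20): sell min(20,0)=0. stock: 0 - 0 = 0. total_sold = 5
  Event 3 (sale 17): sell min(17,0)=0. stock: 0 - 0 = 0. total_sold = 5
  Event 4 (restock 23): 0 + 23 = 23
  Event 5 (sale 1): sell min(1,23)=1. stock: 23 - 1 = 22. total_sold = 6
  Event 6 (sale 6): sell min(6,22)=6. stock: 22 - 6 = 16. total_sold = 12
  Event 7 (restock 11): 16 + 11 = 27
  Event 8 (sale 11): sell min(11,27)=11. stock: 27 - 11 = 16. total_sold = 23
  Event 9 (sale 2): sell min(2,16)=2. stock: 16 - 2 = 14. total_sold = 25
  Event 10 (restock 14): 14 + 14 = 28
  Event 11 (sale 3): sell min(3,28)=3. stock: 28 - 3 = 25. total_sold = 28
  Event 12 (sale 22): sell min(22,25)=22. stock: 25 - 22 = 3. total_sold = 50
  Event 13 (restock 5): 3 + 5 = 8
Final: stock = 8, total_sold = 50

First zero at event 1.

Answer: 1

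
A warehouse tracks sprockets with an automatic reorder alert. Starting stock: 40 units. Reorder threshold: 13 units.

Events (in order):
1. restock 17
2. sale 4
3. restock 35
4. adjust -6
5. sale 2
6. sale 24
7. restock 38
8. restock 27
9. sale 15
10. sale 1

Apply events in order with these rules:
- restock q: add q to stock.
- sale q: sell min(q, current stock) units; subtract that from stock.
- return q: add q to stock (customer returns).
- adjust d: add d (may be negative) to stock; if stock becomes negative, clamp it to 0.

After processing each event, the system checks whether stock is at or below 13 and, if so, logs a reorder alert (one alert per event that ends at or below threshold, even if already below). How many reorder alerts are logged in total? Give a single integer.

Answer: 0

Derivation:
Processing events:
Start: stock = 40
  Event 1 (restock 17): 40 + 17 = 57
  Event 2 (sale 4): sell min(4,57)=4. stock: 57 - 4 = 53. total_sold = 4
  Event 3 (restock 35): 53 + 35 = 88
  Event 4 (adjust -6): 88 + -6 = 82
  Event 5 (sale 2): sell min(2,82)=2. stock: 82 - 2 = 80. total_sold = 6
  Event 6 (sale 24): sell min(24,80)=24. stock: 80 - 24 = 56. total_sold = 30
  Event 7 (restock 38): 56 + 38 = 94
  Event 8 (restock 27): 94 + 27 = 121
  Event 9 (sale 15): sell min(15,121)=15. stock: 121 - 15 = 106. total_sold = 45
  Event 10 (sale 1): sell min(1,106)=1. stock: 106 - 1 = 105. total_sold = 46
Final: stock = 105, total_sold = 46

Checking against threshold 13:
  After event 1: stock=57 > 13
  After event 2: stock=53 > 13
  After event 3: stock=88 > 13
  After event 4: stock=82 > 13
  After event 5: stock=80 > 13
  After event 6: stock=56 > 13
  After event 7: stock=94 > 13
  After event 8: stock=121 > 13
  After event 9: stock=106 > 13
  After event 10: stock=105 > 13
Alert events: []. Count = 0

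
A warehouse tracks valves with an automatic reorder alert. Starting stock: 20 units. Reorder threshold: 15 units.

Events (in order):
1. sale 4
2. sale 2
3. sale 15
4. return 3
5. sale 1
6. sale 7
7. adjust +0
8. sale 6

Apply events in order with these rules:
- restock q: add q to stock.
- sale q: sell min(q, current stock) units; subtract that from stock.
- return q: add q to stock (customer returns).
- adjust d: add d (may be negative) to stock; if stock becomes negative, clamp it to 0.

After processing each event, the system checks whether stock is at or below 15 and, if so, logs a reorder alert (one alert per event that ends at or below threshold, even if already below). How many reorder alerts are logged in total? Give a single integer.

Processing events:
Start: stock = 20
  Event 1 (sale 4): sell min(4,20)=4. stock: 20 - 4 = 16. total_sold = 4
  Event 2 (sale 2): sell min(2,16)=2. stock: 16 - 2 = 14. total_sold = 6
  Event 3 (sale 15): sell min(15,14)=14. stock: 14 - 14 = 0. total_sold = 20
  Event 4 (return 3): 0 + 3 = 3
  Event 5 (sale 1): sell min(1,3)=1. stock: 3 - 1 = 2. total_sold = 21
  Event 6 (sale 7): sell min(7,2)=2. stock: 2 - 2 = 0. total_sold = 23
  Event 7 (adjust +0): 0 + 0 = 0
  Event 8 (sale 6): sell min(6,0)=0. stock: 0 - 0 = 0. total_sold = 23
Final: stock = 0, total_sold = 23

Checking against threshold 15:
  After event 1: stock=16 > 15
  After event 2: stock=14 <= 15 -> ALERT
  After event 3: stock=0 <= 15 -> ALERT
  After event 4: stock=3 <= 15 -> ALERT
  After event 5: stock=2 <= 15 -> ALERT
  After event 6: stock=0 <= 15 -> ALERT
  After event 7: stock=0 <= 15 -> ALERT
  After event 8: stock=0 <= 15 -> ALERT
Alert events: [2, 3, 4, 5, 6, 7, 8]. Count = 7

Answer: 7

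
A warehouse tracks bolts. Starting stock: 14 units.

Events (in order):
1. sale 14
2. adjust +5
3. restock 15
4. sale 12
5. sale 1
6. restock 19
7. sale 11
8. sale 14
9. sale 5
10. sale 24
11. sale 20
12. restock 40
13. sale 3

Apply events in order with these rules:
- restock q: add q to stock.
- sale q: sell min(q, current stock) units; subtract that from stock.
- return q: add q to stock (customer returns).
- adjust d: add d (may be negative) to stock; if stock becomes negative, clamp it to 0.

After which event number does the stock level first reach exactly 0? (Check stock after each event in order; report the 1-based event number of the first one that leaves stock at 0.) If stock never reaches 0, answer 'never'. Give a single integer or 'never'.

Answer: 1

Derivation:
Processing events:
Start: stock = 14
  Event 1 (sale 14): sell min(14,14)=14. stock: 14 - 14 = 0. total_sold = 14
  Event 2 (adjust +5): 0 + 5 = 5
  Event 3 (restock 15): 5 + 15 = 20
  Event 4 (sale 12): sell min(12,20)=12. stock: 20 - 12 = 8. total_sold = 26
  Event 5 (sale 1): sell min(1,8)=1. stock: 8 - 1 = 7. total_sold = 27
  Event 6 (restock 19): 7 + 19 = 26
  Event 7 (sale 11): sell min(11,26)=11. stock: 26 - 11 = 15. total_sold = 38
  Event 8 (sale 14): sell min(14,15)=14. stock: 15 - 14 = 1. total_sold = 52
  Event 9 (sale 5): sell min(5,1)=1. stock: 1 - 1 = 0. total_sold = 53
  Event 10 (sale 24): sell min(24,0)=0. stock: 0 - 0 = 0. total_sold = 53
  Event 11 (sale 20): sell min(20,0)=0. stock: 0 - 0 = 0. total_sold = 53
  Event 12 (restock 40): 0 + 40 = 40
  Event 13 (sale 3): sell min(3,40)=3. stock: 40 - 3 = 37. total_sold = 56
Final: stock = 37, total_sold = 56

First zero at event 1.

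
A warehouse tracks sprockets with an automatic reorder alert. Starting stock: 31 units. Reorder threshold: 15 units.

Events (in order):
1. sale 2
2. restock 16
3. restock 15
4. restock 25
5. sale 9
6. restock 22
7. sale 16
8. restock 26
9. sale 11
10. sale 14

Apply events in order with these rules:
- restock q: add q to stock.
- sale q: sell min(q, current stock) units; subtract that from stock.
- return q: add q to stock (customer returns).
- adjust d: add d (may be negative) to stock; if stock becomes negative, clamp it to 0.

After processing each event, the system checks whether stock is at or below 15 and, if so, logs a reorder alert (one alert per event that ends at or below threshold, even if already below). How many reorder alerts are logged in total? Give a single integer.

Processing events:
Start: stock = 31
  Event 1 (sale 2): sell min(2,31)=2. stock: 31 - 2 = 29. total_sold = 2
  Event 2 (restock 16): 29 + 16 = 45
  Event 3 (restock 15): 45 + 15 = 60
  Event 4 (restock 25): 60 + 25 = 85
  Event 5 (sale 9): sell min(9,85)=9. stock: 85 - 9 = 76. total_sold = 11
  Event 6 (restock 22): 76 + 22 = 98
  Event 7 (sale 16): sell min(16,98)=16. stock: 98 - 16 = 82. total_sold = 27
  Event 8 (restock 26): 82 + 26 = 108
  Event 9 (sale 11): sell min(11,108)=11. stock: 108 - 11 = 97. total_sold = 38
  Event 10 (sale 14): sell min(14,97)=14. stock: 97 - 14 = 83. total_sold = 52
Final: stock = 83, total_sold = 52

Checking against threshold 15:
  After event 1: stock=29 > 15
  After event 2: stock=45 > 15
  After event 3: stock=60 > 15
  After event 4: stock=85 > 15
  After event 5: stock=76 > 15
  After event 6: stock=98 > 15
  After event 7: stock=82 > 15
  After event 8: stock=108 > 15
  After event 9: stock=97 > 15
  After event 10: stock=83 > 15
Alert events: []. Count = 0

Answer: 0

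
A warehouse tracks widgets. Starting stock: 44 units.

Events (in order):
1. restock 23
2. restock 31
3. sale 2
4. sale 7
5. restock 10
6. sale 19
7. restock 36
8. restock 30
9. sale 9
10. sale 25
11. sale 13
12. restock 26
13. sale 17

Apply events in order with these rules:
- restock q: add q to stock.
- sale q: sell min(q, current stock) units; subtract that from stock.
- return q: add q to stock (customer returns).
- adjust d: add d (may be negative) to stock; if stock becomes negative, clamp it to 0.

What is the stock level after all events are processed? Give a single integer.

Answer: 108

Derivation:
Processing events:
Start: stock = 44
  Event 1 (restock 23): 44 + 23 = 67
  Event 2 (restock 31): 67 + 31 = 98
  Event 3 (sale 2): sell min(2,98)=2. stock: 98 - 2 = 96. total_sold = 2
  Event 4 (sale 7): sell min(7,96)=7. stock: 96 - 7 = 89. total_sold = 9
  Event 5 (restock 10): 89 + 10 = 99
  Event 6 (sale 19): sell min(19,99)=19. stock: 99 - 19 = 80. total_sold = 28
  Event 7 (restock 36): 80 + 36 = 116
  Event 8 (restock 30): 116 + 30 = 146
  Event 9 (sale 9): sell min(9,146)=9. stock: 146 - 9 = 137. total_sold = 37
  Event 10 (sale 25): sell min(25,137)=25. stock: 137 - 25 = 112. total_sold = 62
  Event 11 (sale 13): sell min(13,112)=13. stock: 112 - 13 = 99. total_sold = 75
  Event 12 (restock 26): 99 + 26 = 125
  Event 13 (sale 17): sell min(17,125)=17. stock: 125 - 17 = 108. total_sold = 92
Final: stock = 108, total_sold = 92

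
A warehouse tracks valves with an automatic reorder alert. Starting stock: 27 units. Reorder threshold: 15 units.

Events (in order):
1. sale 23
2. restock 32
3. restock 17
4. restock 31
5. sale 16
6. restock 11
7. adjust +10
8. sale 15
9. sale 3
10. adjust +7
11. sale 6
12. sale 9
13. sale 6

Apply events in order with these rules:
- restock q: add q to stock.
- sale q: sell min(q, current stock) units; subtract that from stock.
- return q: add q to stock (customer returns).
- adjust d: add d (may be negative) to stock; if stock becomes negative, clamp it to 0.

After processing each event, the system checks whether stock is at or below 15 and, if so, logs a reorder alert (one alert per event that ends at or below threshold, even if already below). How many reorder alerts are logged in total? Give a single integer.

Processing events:
Start: stock = 27
  Event 1 (sale 23): sell min(23,27)=23. stock: 27 - 23 = 4. total_sold = 23
  Event 2 (restock 32): 4 + 32 = 36
  Event 3 (restock 17): 36 + 17 = 53
  Event 4 (restock 31): 53 + 31 = 84
  Event 5 (sale 16): sell min(16,84)=16. stock: 84 - 16 = 68. total_sold = 39
  Event 6 (restock 11): 68 + 11 = 79
  Event 7 (adjust +10): 79 + 10 = 89
  Event 8 (sale 15): sell min(15,89)=15. stock: 89 - 15 = 74. total_sold = 54
  Event 9 (sale 3): sell min(3,74)=3. stock: 74 - 3 = 71. total_sold = 57
  Event 10 (adjust +7): 71 + 7 = 78
  Event 11 (sale 6): sell min(6,78)=6. stock: 78 - 6 = 72. total_sold = 63
  Event 12 (sale 9): sell min(9,72)=9. stock: 72 - 9 = 63. total_sold = 72
  Event 13 (sale 6): sell min(6,63)=6. stock: 63 - 6 = 57. total_sold = 78
Final: stock = 57, total_sold = 78

Checking against threshold 15:
  After event 1: stock=4 <= 15 -> ALERT
  After event 2: stock=36 > 15
  After event 3: stock=53 > 15
  After event 4: stock=84 > 15
  After event 5: stock=68 > 15
  After event 6: stock=79 > 15
  After event 7: stock=89 > 15
  After event 8: stock=74 > 15
  After event 9: stock=71 > 15
  After event 10: stock=78 > 15
  After event 11: stock=72 > 15
  After event 12: stock=63 > 15
  After event 13: stock=57 > 15
Alert events: [1]. Count = 1

Answer: 1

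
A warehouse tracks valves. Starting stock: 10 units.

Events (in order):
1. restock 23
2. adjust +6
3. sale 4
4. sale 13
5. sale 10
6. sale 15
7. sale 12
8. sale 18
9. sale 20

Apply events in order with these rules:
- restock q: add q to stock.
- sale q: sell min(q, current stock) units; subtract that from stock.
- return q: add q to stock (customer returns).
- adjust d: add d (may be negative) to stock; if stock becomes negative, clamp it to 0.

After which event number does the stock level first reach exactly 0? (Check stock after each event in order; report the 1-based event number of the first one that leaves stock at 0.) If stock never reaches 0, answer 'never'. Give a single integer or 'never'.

Answer: 6

Derivation:
Processing events:
Start: stock = 10
  Event 1 (restock 23): 10 + 23 = 33
  Event 2 (adjust +6): 33 + 6 = 39
  Event 3 (sale 4): sell min(4,39)=4. stock: 39 - 4 = 35. total_sold = 4
  Event 4 (sale 13): sell min(13,35)=13. stock: 35 - 13 = 22. total_sold = 17
  Event 5 (sale 10): sell min(10,22)=10. stock: 22 - 10 = 12. total_sold = 27
  Event 6 (sale 15): sell min(15,12)=12. stock: 12 - 12 = 0. total_sold = 39
  Event 7 (sale 12): sell min(12,0)=0. stock: 0 - 0 = 0. total_sold = 39
  Event 8 (sale 18): sell min(18,0)=0. stock: 0 - 0 = 0. total_sold = 39
  Event 9 (sale 20): sell min(20,0)=0. stock: 0 - 0 = 0. total_sold = 39
Final: stock = 0, total_sold = 39

First zero at event 6.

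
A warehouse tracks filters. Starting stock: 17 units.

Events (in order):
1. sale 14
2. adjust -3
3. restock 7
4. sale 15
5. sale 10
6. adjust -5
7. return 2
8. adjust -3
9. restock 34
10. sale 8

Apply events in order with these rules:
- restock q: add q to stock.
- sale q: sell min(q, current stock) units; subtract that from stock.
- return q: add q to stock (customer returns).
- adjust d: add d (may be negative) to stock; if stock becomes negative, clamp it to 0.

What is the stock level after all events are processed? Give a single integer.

Processing events:
Start: stock = 17
  Event 1 (sale 14): sell min(14,17)=14. stock: 17 - 14 = 3. total_sold = 14
  Event 2 (adjust -3): 3 + -3 = 0
  Event 3 (restock 7): 0 + 7 = 7
  Event 4 (sale 15): sell min(15,7)=7. stock: 7 - 7 = 0. total_sold = 21
  Event 5 (sale 10): sell min(10,0)=0. stock: 0 - 0 = 0. total_sold = 21
  Event 6 (adjust -5): 0 + -5 = 0 (clamped to 0)
  Event 7 (return 2): 0 + 2 = 2
  Event 8 (adjust -3): 2 + -3 = 0 (clamped to 0)
  Event 9 (restock 34): 0 + 34 = 34
  Event 10 (sale 8): sell min(8,34)=8. stock: 34 - 8 = 26. total_sold = 29
Final: stock = 26, total_sold = 29

Answer: 26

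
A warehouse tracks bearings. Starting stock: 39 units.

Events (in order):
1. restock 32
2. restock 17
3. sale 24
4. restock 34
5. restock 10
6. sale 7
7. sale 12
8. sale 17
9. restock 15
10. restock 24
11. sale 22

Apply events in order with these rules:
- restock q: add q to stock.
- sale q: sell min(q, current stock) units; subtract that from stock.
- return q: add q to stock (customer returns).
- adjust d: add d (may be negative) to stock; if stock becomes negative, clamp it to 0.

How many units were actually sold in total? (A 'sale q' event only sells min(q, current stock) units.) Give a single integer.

Processing events:
Start: stock = 39
  Event 1 (restock 32): 39 + 32 = 71
  Event 2 (restock 17): 71 + 17 = 88
  Event 3 (sale 24): sell min(24,88)=24. stock: 88 - 24 = 64. total_sold = 24
  Event 4 (restock 34): 64 + 34 = 98
  Event 5 (restock 10): 98 + 10 = 108
  Event 6 (sale 7): sell min(7,108)=7. stock: 108 - 7 = 101. total_sold = 31
  Event 7 (sale 12): sell min(12,101)=12. stock: 101 - 12 = 89. total_sold = 43
  Event 8 (sale 17): sell min(17,89)=17. stock: 89 - 17 = 72. total_sold = 60
  Event 9 (restock 15): 72 + 15 = 87
  Event 10 (restock 24): 87 + 24 = 111
  Event 11 (sale 22): sell min(22,111)=22. stock: 111 - 22 = 89. total_sold = 82
Final: stock = 89, total_sold = 82

Answer: 82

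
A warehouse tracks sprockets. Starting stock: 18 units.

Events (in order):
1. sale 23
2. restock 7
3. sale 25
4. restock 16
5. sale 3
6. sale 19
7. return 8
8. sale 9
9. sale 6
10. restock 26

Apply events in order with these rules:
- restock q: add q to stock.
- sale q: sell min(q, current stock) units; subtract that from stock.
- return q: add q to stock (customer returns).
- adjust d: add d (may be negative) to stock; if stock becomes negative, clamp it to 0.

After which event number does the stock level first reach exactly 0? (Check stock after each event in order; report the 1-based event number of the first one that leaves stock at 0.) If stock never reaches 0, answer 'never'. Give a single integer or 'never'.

Processing events:
Start: stock = 18
  Event 1 (sale 23): sell min(23,18)=18. stock: 18 - 18 = 0. total_sold = 18
  Event 2 (restock 7): 0 + 7 = 7
  Event 3 (sale 25): sell min(25,7)=7. stock: 7 - 7 = 0. total_sold = 25
  Event 4 (restock 16): 0 + 16 = 16
  Event 5 (sale 3): sell min(3,16)=3. stock: 16 - 3 = 13. total_sold = 28
  Event 6 (sale 19): sell min(19,13)=13. stock: 13 - 13 = 0. total_sold = 41
  Event 7 (return 8): 0 + 8 = 8
  Event 8 (sale 9): sell min(9,8)=8. stock: 8 - 8 = 0. total_sold = 49
  Event 9 (sale 6): sell min(6,0)=0. stock: 0 - 0 = 0. total_sold = 49
  Event 10 (restock 26): 0 + 26 = 26
Final: stock = 26, total_sold = 49

First zero at event 1.

Answer: 1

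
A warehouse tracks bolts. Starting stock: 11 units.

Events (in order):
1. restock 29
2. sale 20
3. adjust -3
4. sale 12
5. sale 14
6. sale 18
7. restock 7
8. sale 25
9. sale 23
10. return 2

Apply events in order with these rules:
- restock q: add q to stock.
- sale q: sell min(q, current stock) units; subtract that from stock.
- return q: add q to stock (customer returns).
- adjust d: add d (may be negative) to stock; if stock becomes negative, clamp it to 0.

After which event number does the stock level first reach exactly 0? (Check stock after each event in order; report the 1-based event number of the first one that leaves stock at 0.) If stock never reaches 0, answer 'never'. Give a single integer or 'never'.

Answer: 5

Derivation:
Processing events:
Start: stock = 11
  Event 1 (restock 29): 11 + 29 = 40
  Event 2 (sale 20): sell min(20,40)=20. stock: 40 - 20 = 20. total_sold = 20
  Event 3 (adjust -3): 20 + -3 = 17
  Event 4 (sale 12): sell min(12,17)=12. stock: 17 - 12 = 5. total_sold = 32
  Event 5 (sale 14): sell min(14,5)=5. stock: 5 - 5 = 0. total_sold = 37
  Event 6 (sale 18): sell min(18,0)=0. stock: 0 - 0 = 0. total_sold = 37
  Event 7 (restock 7): 0 + 7 = 7
  Event 8 (sale 25): sell min(25,7)=7. stock: 7 - 7 = 0. total_sold = 44
  Event 9 (sale 23): sell min(23,0)=0. stock: 0 - 0 = 0. total_sold = 44
  Event 10 (return 2): 0 + 2 = 2
Final: stock = 2, total_sold = 44

First zero at event 5.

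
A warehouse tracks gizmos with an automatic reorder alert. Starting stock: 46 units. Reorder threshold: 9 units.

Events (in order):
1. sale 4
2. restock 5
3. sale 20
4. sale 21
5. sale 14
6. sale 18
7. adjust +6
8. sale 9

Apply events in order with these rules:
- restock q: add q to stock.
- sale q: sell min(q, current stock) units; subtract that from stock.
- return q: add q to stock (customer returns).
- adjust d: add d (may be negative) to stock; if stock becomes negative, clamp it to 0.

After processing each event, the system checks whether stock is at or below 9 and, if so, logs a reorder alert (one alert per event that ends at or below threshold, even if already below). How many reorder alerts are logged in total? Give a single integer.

Processing events:
Start: stock = 46
  Event 1 (sale 4): sell min(4,46)=4. stock: 46 - 4 = 42. total_sold = 4
  Event 2 (restock 5): 42 + 5 = 47
  Event 3 (sale 20): sell min(20,47)=20. stock: 47 - 20 = 27. total_sold = 24
  Event 4 (sale 21): sell min(21,27)=21. stock: 27 - 21 = 6. total_sold = 45
  Event 5 (sale 14): sell min(14,6)=6. stock: 6 - 6 = 0. total_sold = 51
  Event 6 (sale 18): sell min(18,0)=0. stock: 0 - 0 = 0. total_sold = 51
  Event 7 (adjust +6): 0 + 6 = 6
  Event 8 (sale 9): sell min(9,6)=6. stock: 6 - 6 = 0. total_sold = 57
Final: stock = 0, total_sold = 57

Checking against threshold 9:
  After event 1: stock=42 > 9
  After event 2: stock=47 > 9
  After event 3: stock=27 > 9
  After event 4: stock=6 <= 9 -> ALERT
  After event 5: stock=0 <= 9 -> ALERT
  After event 6: stock=0 <= 9 -> ALERT
  After event 7: stock=6 <= 9 -> ALERT
  After event 8: stock=0 <= 9 -> ALERT
Alert events: [4, 5, 6, 7, 8]. Count = 5

Answer: 5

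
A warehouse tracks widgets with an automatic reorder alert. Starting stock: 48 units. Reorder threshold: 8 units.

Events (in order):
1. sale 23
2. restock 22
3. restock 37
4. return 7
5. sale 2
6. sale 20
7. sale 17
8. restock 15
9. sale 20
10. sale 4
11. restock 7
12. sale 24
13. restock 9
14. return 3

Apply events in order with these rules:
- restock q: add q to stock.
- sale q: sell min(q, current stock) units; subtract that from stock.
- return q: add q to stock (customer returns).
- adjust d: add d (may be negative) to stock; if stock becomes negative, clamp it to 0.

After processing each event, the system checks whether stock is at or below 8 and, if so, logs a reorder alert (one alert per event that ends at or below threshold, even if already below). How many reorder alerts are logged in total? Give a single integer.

Processing events:
Start: stock = 48
  Event 1 (sale 23): sell min(23,48)=23. stock: 48 - 23 = 25. total_sold = 23
  Event 2 (restock 22): 25 + 22 = 47
  Event 3 (restock 37): 47 + 37 = 84
  Event 4 (return 7): 84 + 7 = 91
  Event 5 (sale 2): sell min(2,91)=2. stock: 91 - 2 = 89. total_sold = 25
  Event 6 (sale 20): sell min(20,89)=20. stock: 89 - 20 = 69. total_sold = 45
  Event 7 (sale 17): sell min(17,69)=17. stock: 69 - 17 = 52. total_sold = 62
  Event 8 (restock 15): 52 + 15 = 67
  Event 9 (sale 20): sell min(20,67)=20. stock: 67 - 20 = 47. total_sold = 82
  Event 10 (sale 4): sell min(4,47)=4. stock: 47 - 4 = 43. total_sold = 86
  Event 11 (restock 7): 43 + 7 = 50
  Event 12 (sale 24): sell min(24,50)=24. stock: 50 - 24 = 26. total_sold = 110
  Event 13 (restock 9): 26 + 9 = 35
  Event 14 (return 3): 35 + 3 = 38
Final: stock = 38, total_sold = 110

Checking against threshold 8:
  After event 1: stock=25 > 8
  After event 2: stock=47 > 8
  After event 3: stock=84 > 8
  After event 4: stock=91 > 8
  After event 5: stock=89 > 8
  After event 6: stock=69 > 8
  After event 7: stock=52 > 8
  After event 8: stock=67 > 8
  After event 9: stock=47 > 8
  After event 10: stock=43 > 8
  After event 11: stock=50 > 8
  After event 12: stock=26 > 8
  After event 13: stock=35 > 8
  After event 14: stock=38 > 8
Alert events: []. Count = 0

Answer: 0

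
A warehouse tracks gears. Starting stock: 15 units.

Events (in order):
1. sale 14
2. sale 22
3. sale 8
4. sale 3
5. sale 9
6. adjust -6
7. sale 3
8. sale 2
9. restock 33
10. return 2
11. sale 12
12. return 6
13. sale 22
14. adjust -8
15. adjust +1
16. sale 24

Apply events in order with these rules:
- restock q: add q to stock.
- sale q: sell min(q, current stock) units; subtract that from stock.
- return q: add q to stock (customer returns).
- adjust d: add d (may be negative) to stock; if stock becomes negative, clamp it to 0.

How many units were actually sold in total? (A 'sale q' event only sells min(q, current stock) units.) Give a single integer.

Processing events:
Start: stock = 15
  Event 1 (sale 14): sell min(14,15)=14. stock: 15 - 14 = 1. total_sold = 14
  Event 2 (sale 22): sell min(22,1)=1. stock: 1 - 1 = 0. total_sold = 15
  Event 3 (sale 8): sell min(8,0)=0. stock: 0 - 0 = 0. total_sold = 15
  Event 4 (sale 3): sell min(3,0)=0. stock: 0 - 0 = 0. total_sold = 15
  Event 5 (sale 9): sell min(9,0)=0. stock: 0 - 0 = 0. total_sold = 15
  Event 6 (adjust -6): 0 + -6 = 0 (clamped to 0)
  Event 7 (sale 3): sell min(3,0)=0. stock: 0 - 0 = 0. total_sold = 15
  Event 8 (sale 2): sell min(2,0)=0. stock: 0 - 0 = 0. total_sold = 15
  Event 9 (restock 33): 0 + 33 = 33
  Event 10 (return 2): 33 + 2 = 35
  Event 11 (sale 12): sell min(12,35)=12. stock: 35 - 12 = 23. total_sold = 27
  Event 12 (return 6): 23 + 6 = 29
  Event 13 (sale 22): sell min(22,29)=22. stock: 29 - 22 = 7. total_sold = 49
  Event 14 (adjust -8): 7 + -8 = 0 (clamped to 0)
  Event 15 (adjust +1): 0 + 1 = 1
  Event 16 (sale 24): sell min(24,1)=1. stock: 1 - 1 = 0. total_sold = 50
Final: stock = 0, total_sold = 50

Answer: 50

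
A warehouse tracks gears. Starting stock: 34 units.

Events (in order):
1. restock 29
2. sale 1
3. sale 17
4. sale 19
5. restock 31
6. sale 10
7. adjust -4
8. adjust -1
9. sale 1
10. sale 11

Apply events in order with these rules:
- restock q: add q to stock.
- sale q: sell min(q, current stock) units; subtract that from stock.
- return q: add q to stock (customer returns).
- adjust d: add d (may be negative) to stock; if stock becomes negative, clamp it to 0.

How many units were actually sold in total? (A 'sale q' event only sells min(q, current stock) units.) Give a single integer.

Answer: 59

Derivation:
Processing events:
Start: stock = 34
  Event 1 (restock 29): 34 + 29 = 63
  Event 2 (sale 1): sell min(1,63)=1. stock: 63 - 1 = 62. total_sold = 1
  Event 3 (sale 17): sell min(17,62)=17. stock: 62 - 17 = 45. total_sold = 18
  Event 4 (sale 19): sell min(19,45)=19. stock: 45 - 19 = 26. total_sold = 37
  Event 5 (restock 31): 26 + 31 = 57
  Event 6 (sale 10): sell min(10,57)=10. stock: 57 - 10 = 47. total_sold = 47
  Event 7 (adjust -4): 47 + -4 = 43
  Event 8 (adjust -1): 43 + -1 = 42
  Event 9 (sale 1): sell min(1,42)=1. stock: 42 - 1 = 41. total_sold = 48
  Event 10 (sale 11): sell min(11,41)=11. stock: 41 - 11 = 30. total_sold = 59
Final: stock = 30, total_sold = 59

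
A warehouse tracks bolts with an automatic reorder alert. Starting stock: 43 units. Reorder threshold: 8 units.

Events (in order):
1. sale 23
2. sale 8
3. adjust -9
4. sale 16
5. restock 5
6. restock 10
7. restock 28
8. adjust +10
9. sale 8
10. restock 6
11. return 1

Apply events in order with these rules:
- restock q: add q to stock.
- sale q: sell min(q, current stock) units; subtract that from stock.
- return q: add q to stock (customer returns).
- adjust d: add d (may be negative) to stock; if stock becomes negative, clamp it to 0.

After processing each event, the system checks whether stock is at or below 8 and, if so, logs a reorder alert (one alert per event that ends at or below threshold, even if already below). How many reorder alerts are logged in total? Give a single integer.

Processing events:
Start: stock = 43
  Event 1 (sale 23): sell min(23,43)=23. stock: 43 - 23 = 20. total_sold = 23
  Event 2 (sale 8): sell min(8,20)=8. stock: 20 - 8 = 12. total_sold = 31
  Event 3 (adjust -9): 12 + -9 = 3
  Event 4 (sale 16): sell min(16,3)=3. stock: 3 - 3 = 0. total_sold = 34
  Event 5 (restock 5): 0 + 5 = 5
  Event 6 (restock 10): 5 + 10 = 15
  Event 7 (restock 28): 15 + 28 = 43
  Event 8 (adjust +10): 43 + 10 = 53
  Event 9 (sale 8): sell min(8,53)=8. stock: 53 - 8 = 45. total_sold = 42
  Event 10 (restock 6): 45 + 6 = 51
  Event 11 (return 1): 51 + 1 = 52
Final: stock = 52, total_sold = 42

Checking against threshold 8:
  After event 1: stock=20 > 8
  After event 2: stock=12 > 8
  After event 3: stock=3 <= 8 -> ALERT
  After event 4: stock=0 <= 8 -> ALERT
  After event 5: stock=5 <= 8 -> ALERT
  After event 6: stock=15 > 8
  After event 7: stock=43 > 8
  After event 8: stock=53 > 8
  After event 9: stock=45 > 8
  After event 10: stock=51 > 8
  After event 11: stock=52 > 8
Alert events: [3, 4, 5]. Count = 3

Answer: 3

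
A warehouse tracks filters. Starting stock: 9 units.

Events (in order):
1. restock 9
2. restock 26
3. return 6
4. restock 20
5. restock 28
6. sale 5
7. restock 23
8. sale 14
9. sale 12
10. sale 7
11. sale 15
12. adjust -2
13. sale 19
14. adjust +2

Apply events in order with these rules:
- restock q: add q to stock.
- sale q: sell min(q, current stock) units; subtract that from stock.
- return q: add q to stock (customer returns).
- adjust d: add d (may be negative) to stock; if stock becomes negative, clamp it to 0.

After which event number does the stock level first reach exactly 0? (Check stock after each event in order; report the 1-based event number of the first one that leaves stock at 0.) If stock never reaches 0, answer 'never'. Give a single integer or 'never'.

Answer: never

Derivation:
Processing events:
Start: stock = 9
  Event 1 (restock 9): 9 + 9 = 18
  Event 2 (restock 26): 18 + 26 = 44
  Event 3 (return 6): 44 + 6 = 50
  Event 4 (restock 20): 50 + 20 = 70
  Event 5 (restock 28): 70 + 28 = 98
  Event 6 (sale 5): sell min(5,98)=5. stock: 98 - 5 = 93. total_sold = 5
  Event 7 (restock 23): 93 + 23 = 116
  Event 8 (sale 14): sell min(14,116)=14. stock: 116 - 14 = 102. total_sold = 19
  Event 9 (sale 12): sell min(12,102)=12. stock: 102 - 12 = 90. total_sold = 31
  Event 10 (sale 7): sell min(7,90)=7. stock: 90 - 7 = 83. total_sold = 38
  Event 11 (sale 15): sell min(15,83)=15. stock: 83 - 15 = 68. total_sold = 53
  Event 12 (adjust -2): 68 + -2 = 66
  Event 13 (sale 19): sell min(19,66)=19. stock: 66 - 19 = 47. total_sold = 72
  Event 14 (adjust +2): 47 + 2 = 49
Final: stock = 49, total_sold = 72

Stock never reaches 0.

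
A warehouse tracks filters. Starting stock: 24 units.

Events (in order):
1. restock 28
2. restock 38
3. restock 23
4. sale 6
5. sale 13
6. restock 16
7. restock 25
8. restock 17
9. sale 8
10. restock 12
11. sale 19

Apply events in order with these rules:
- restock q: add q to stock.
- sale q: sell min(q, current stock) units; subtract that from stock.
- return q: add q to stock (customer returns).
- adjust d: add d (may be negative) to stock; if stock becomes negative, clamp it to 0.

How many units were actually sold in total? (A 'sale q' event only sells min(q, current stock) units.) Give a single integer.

Processing events:
Start: stock = 24
  Event 1 (restock 28): 24 + 28 = 52
  Event 2 (restock 38): 52 + 38 = 90
  Event 3 (restock 23): 90 + 23 = 113
  Event 4 (sale 6): sell min(6,113)=6. stock: 113 - 6 = 107. total_sold = 6
  Event 5 (sale 13): sell min(13,107)=13. stock: 107 - 13 = 94. total_sold = 19
  Event 6 (restock 16): 94 + 16 = 110
  Event 7 (restock 25): 110 + 25 = 135
  Event 8 (restock 17): 135 + 17 = 152
  Event 9 (sale 8): sell min(8,152)=8. stock: 152 - 8 = 144. total_sold = 27
  Event 10 (restock 12): 144 + 12 = 156
  Event 11 (sale 19): sell min(19,156)=19. stock: 156 - 19 = 137. total_sold = 46
Final: stock = 137, total_sold = 46

Answer: 46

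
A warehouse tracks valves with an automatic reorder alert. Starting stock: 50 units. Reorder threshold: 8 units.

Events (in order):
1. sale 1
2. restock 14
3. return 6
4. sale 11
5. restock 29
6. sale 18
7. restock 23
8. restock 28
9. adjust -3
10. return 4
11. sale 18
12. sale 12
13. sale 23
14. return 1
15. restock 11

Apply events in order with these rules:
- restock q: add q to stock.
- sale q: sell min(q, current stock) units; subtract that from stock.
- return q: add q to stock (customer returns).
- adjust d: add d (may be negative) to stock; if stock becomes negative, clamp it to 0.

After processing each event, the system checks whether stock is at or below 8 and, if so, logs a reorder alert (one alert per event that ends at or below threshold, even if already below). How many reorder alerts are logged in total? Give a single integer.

Answer: 0

Derivation:
Processing events:
Start: stock = 50
  Event 1 (sale 1): sell min(1,50)=1. stock: 50 - 1 = 49. total_sold = 1
  Event 2 (restock 14): 49 + 14 = 63
  Event 3 (return 6): 63 + 6 = 69
  Event 4 (sale 11): sell min(11,69)=11. stock: 69 - 11 = 58. total_sold = 12
  Event 5 (restock 29): 58 + 29 = 87
  Event 6 (sale 18): sell min(18,87)=18. stock: 87 - 18 = 69. total_sold = 30
  Event 7 (restock 23): 69 + 23 = 92
  Event 8 (restock 28): 92 + 28 = 120
  Event 9 (adjust -3): 120 + -3 = 117
  Event 10 (return 4): 117 + 4 = 121
  Event 11 (sale 18): sell min(18,121)=18. stock: 121 - 18 = 103. total_sold = 48
  Event 12 (sale 12): sell min(12,103)=12. stock: 103 - 12 = 91. total_sold = 60
  Event 13 (sale 23): sell min(23,91)=23. stock: 91 - 23 = 68. total_sold = 83
  Event 14 (return 1): 68 + 1 = 69
  Event 15 (restock 11): 69 + 11 = 80
Final: stock = 80, total_sold = 83

Checking against threshold 8:
  After event 1: stock=49 > 8
  After event 2: stock=63 > 8
  After event 3: stock=69 > 8
  After event 4: stock=58 > 8
  After event 5: stock=87 > 8
  After event 6: stock=69 > 8
  After event 7: stock=92 > 8
  After event 8: stock=120 > 8
  After event 9: stock=117 > 8
  After event 10: stock=121 > 8
  After event 11: stock=103 > 8
  After event 12: stock=91 > 8
  After event 13: stock=68 > 8
  After event 14: stock=69 > 8
  After event 15: stock=80 > 8
Alert events: []. Count = 0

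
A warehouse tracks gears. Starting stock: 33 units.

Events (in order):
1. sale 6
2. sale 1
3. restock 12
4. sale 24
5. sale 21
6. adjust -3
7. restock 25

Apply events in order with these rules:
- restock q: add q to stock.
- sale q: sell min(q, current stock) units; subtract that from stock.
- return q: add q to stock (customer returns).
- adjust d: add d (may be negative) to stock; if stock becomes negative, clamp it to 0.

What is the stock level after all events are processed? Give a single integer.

Answer: 25

Derivation:
Processing events:
Start: stock = 33
  Event 1 (sale 6): sell min(6,33)=6. stock: 33 - 6 = 27. total_sold = 6
  Event 2 (sale 1): sell min(1,27)=1. stock: 27 - 1 = 26. total_sold = 7
  Event 3 (restock 12): 26 + 12 = 38
  Event 4 (sale 24): sell min(24,38)=24. stock: 38 - 24 = 14. total_sold = 31
  Event 5 (sale 21): sell min(21,14)=14. stock: 14 - 14 = 0. total_sold = 45
  Event 6 (adjust -3): 0 + -3 = 0 (clamped to 0)
  Event 7 (restock 25): 0 + 25 = 25
Final: stock = 25, total_sold = 45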